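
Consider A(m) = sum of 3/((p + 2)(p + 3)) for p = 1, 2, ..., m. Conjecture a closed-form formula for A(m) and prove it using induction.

A(m) = m/(m + 3)

We claim A(m) = m/(m + 3) for all m ≥ 1.
Base case (m = 1): A(1) = 1/4, and the closed form gives 1/4. They agree.
For the inductive step, assume it holds for an arbitrary p ≥ 1, so A(p) = p/(p + 3).
Then A(p+1) = A(p) + (3/((p + 3)(p + 4))) = (p/(p + 3)) + (3/((p + 3)(p + 4))).
Simplifying, A(p+1) = (p + 1)/(p + 4) = (p+1)/((p+1) + 3),
which is the closed form with m = p+1.
Hence, by induction on m, the claim holds for every m ≥ 1.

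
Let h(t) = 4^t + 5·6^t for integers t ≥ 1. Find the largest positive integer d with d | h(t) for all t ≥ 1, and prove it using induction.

d = 2

Computing the first values: h(1) = 34 and h(2) = 196; gcd(34, 196) = 2, so d ≤ 2.
We prove 2 | 4^t + 5·6^t for all t ≥ 1 by induction on t.
When t = 1: h(1) = 34 = 2·(17), so 2 | h(1).
For the inductive step, assume it holds for an arbitrary k ≥ 1, i.e. 2 | h(k). Then
h(k+1) − 6·h(k) = (4^(k+1) + 5·6^(k+1)) − 6·(4^k + 5·6^k) = (1)·4^k·(4 − 6) = (-2)·4^k. Since 2 | h(k) by the inductive hypothesis, 2 | 6·h(k); and 2 | -2 since -2 = 2·-1. Therefore 2 | h(k+1).
This completes the induction.
Therefore the largest such d is 2.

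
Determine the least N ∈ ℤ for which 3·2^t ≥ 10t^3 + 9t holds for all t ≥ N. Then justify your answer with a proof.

N = 13

At t = 12: 12288 < 17388, so the inequality fails and N ≥ 13. We prove 3·2^t ≥ 10t^3 + 9t for all t ≥ 13.
For the base case t = 13: 3·2^t = 24576 and 10t^3 + 9t = 22087, so 24576 ≥ 22087.
Inductive step: suppose the statement holds for some m ≥ 13, so 3·2^m ≥ 10m^3 + 9m.
Then 3·2^(m + 1) = 2·(3·2^m) ≥ 2·(10m^3 + 9m).
Also, for m ≥ 13 we have 2·(10m^3 + 9m) ≥ 10(m+1)^3 + 9(m+1), since 2·(10m^3 + 9m) − (10(m+1)^3 + 9(m+1)) = 10m^3 - 30m^2 - 21m - 19, which is nonnegative for all m ≥ 13.
Combining, 3·2^(m + 1) ≥ 10(m+1)^3 + 9(m+1).
By induction, the statement is established for all t ≥ 13.
Hence the smallest such N is 13.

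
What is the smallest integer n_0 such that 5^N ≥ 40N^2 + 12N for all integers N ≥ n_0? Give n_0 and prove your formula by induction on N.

n_0 = 5

At N = 4: 625 < 688, so the inequality fails and n_0 ≥ 5. We prove 5^N ≥ 40N^2 + 12N for all N ≥ 5.
For the base case N = 5: 5^N = 3125 and 40N^2 + 12N = 1060, so 3125 ≥ 1060.
Suppose the result is true for N = i, so 5^i ≥ 40i^2 + 12i.
Then 5^(i + 1) = 5·(5^i) ≥ 5·(40i^2 + 12i).
Also, for i ≥ 5 we have 5·(40i^2 + 12i) ≥ 40(i+1)^2 + 12(i+1), since 5·(40i^2 + 12i) − (40(i+1)^2 + 12(i+1)) = 160i^2 - 32i - 52, which is nonnegative for all i ≥ 5.
Combining, 5^(i + 1) ≥ 40(i+1)^2 + 12(i+1).
By the principle of mathematical induction, the result holds for all N ≥ 5.
Hence the smallest such n_0 is 5.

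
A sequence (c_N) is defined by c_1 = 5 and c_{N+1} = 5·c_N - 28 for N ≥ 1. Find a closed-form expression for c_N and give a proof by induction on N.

Computing the first terms: c_1 = 5, c_2 = -3, c_3 = -43. This suggests c_N = -2·5^(N - 1) + 7.
When N = 1: the formula gives 5 = 5 = c_1.
Suppose the result is true for N = p, so c_p = -2·5^(p - 1) + 7.
Then c_{p+1} = 5·c_p - 28 = 5·(-2·5^(p - 1) + 7) - 28 = -2·5^p + 7 = -2·5^((p+1) - 1) + 7,
which is the claimed formula at N = p+1.
Hence, by induction on N, the claim holds for every N ≥ 1.

c_N = -2·5^(N - 1) + 7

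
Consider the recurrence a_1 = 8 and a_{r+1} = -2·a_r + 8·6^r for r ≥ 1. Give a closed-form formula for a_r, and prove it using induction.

Computing the first terms: a_1 = 8, a_2 = 32, a_3 = 224. This suggests a_r = -(-2)^r + 6^r.
For the base case r = 1: the formula gives 8 = 8 = a_1.
Suppose the result is true for r = i, so a_i = -(-2)^i + 6^i.
Then a_{i+1} = -2·a_i + 8·6^i = -2·(-(-2)^i + 6^i) + 8·6^i = -(-2)^(i + 1) + 6^(i + 1),
which is the claimed formula at r = i+1.
By the principle of mathematical induction, the result holds for all r ≥ 1.

a_r = -(-2)^r + 6^r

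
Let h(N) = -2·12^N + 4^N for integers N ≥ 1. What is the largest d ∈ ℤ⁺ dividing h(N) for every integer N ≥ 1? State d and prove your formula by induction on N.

Computing the first values: h(1) = -20 and h(2) = -272; gcd(-20, -272) = 4, so d ≤ 4.
We prove 4 | -2·12^N + 4^N for all N ≥ 1 by induction on N.
Base step (N = 1): h(1) = -20 = 4·(-5), so 4 | h(1).
For the inductive step, assume it holds for an arbitrary p ≥ 1, i.e. 4 | h(p). Then
h(p+1) − 12·h(p) = (-2·12^(p+1) + 4^(p+1)) − 12·(-2·12^p + 4^p) = (1)·4^p·(4 − 12) = (-8)·4^p. Since 4 | h(p) by the inductive hypothesis, 4 | 12·h(p); and 4 | -8 since -8 = 4·-2. Therefore 4 | h(p+1).
This completes the induction.
Therefore the largest such d is 4.

d = 4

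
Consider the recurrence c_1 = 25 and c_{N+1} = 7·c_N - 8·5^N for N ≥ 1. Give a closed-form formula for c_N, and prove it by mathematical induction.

c_N = 4·5^N + 5·7^(N - 1)

Computing the first terms: c_1 = 25, c_2 = 135, c_3 = 745. This suggests c_N = 4·5^N + 5·7^(N - 1).
When N = 1: the formula gives 25 = 25 = c_1.
Suppose the result is true for N = p, so c_p = 4·5^p + 5·7^(p - 1).
Then c_{p+1} = 7·c_p - 8·5^p = 7·(4·5^p + 5·7^(p - 1)) - 8·5^p = 4·5^(p + 1) + 5·7^p = 4·5^(p+1) + 5·7^((p+1) - 1),
which is the claimed formula at N = p+1.
By the principle of mathematical induction, the result holds for all N ≥ 1.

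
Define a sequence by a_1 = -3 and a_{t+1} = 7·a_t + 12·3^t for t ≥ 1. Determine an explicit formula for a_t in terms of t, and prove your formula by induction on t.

a_t = -3^(t + 1) + 6·7^(t - 1)

Computing the first terms: a_1 = -3, a_2 = 15, a_3 = 213. This suggests a_t = -3^(t + 1) + 6·7^(t - 1).
Base step (t = 1): the formula gives -3 = -3 = a_1.
Inductive step: assume the claim holds for t = r, so a_r = -3^(r + 1) + 6·7^(r - 1).
Then a_{r+1} = 7·a_r + 12·3^r = 7·(-3^(r + 1) + 6·7^(r - 1)) + 12·3^r = -3^(r + 2) + 6·7^r = -3^((r+1) + 1) + 6·7^((r+1) - 1),
which is the claimed formula at t = r+1.
By induction, the statement is established for all t ≥ 1.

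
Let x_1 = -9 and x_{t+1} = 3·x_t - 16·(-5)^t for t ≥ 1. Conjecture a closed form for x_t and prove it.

x_t = 2(-5)^t + 3^(t - 1)

Computing the first terms: x_1 = -9, x_2 = 53, x_3 = -241. This suggests x_t = 2(-5)^t + 3^(t - 1).
When t = 1: the formula gives -9 = -9 = x_1.
Inductive step: suppose the statement holds for some p ≥ 1, so x_p = 2(-5)^p + 3^(p - 1).
Then x_{p+1} = 3·x_p - 16·(-5)^p = 3·(2(-5)^p + 3^(p - 1)) - 16·(-5)^p = 2(-5)^(p + 1) + 3^p = 2(-5)^(p+1) + 3^((p+1) - 1),
which is the claimed formula at t = p+1.
By the principle of mathematical induction, the result holds for all t ≥ 1.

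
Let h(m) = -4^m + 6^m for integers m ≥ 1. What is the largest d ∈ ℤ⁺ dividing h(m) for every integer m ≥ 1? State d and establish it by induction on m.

Computing the first values: h(1) = 2 and h(2) = 20; gcd(2, 20) = 2, so d ≤ 2.
We prove 2 | -4^m + 6^m for all m ≥ 1 by induction on m.
For the base case m = 1: h(1) = 2 = 2·(1), so 2 | h(1).
Suppose the result is true for m = k, i.e. 2 | h(k). Then
6^{k+1} − 4^{k+1} = 6·6^k − 4·4^k = 6·(6^k − 4^k) + (2)·4^k. The first term is divisible by 2 by the inductive hypothesis, and the second term (2)·4^k is divisible by 2 since 2 | 2. Hence 2 | h(k+1).
This completes the induction.
Therefore the largest such d is 2.

d = 2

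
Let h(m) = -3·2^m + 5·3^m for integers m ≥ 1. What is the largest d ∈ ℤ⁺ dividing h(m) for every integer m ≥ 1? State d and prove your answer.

Computing the first values: h(1) = 9 and h(2) = 33; gcd(9, 33) = 3, so d ≤ 3.
We prove 3 | -3·2^m + 5·3^m for all m ≥ 1 by induction on m.
For the base case m = 1: h(1) = 9 = 3·(3), so 3 | h(1).
For the inductive step, assume it holds for an arbitrary p ≥ 1, i.e. 3 | h(p). Then
h(p+1) − 3·h(p) = (-3·2^(p+1) + 5·3^(p+1)) − 3·(-3·2^p + 5·3^p) = (-3)·2^p·(2 − 3) = (3)·2^p. Since 3 | h(p) by the inductive hypothesis, 3 | 3·h(p); and 3 | 3 since 3 = 3·1. Therefore 3 | h(p+1).
Hence, by induction on m, the claim holds for every m ≥ 1.
Therefore the largest such d is 3.

d = 3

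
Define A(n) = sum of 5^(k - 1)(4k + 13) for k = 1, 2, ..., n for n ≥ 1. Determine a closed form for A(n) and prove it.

We claim A(n) = 5^n(n + 3) - 3 for all n ≥ 1.
Base case (n = 1): A(1) = 17, and the closed form gives 17. They agree.
Inductive step: suppose the statement holds for some k ≥ 1, so A(k) = 5^k(k + 3) - 3.
Then A(k+1) = A(k) + (5^k(4k + 17)) = (5^k(k + 3) - 3) + (5^k(4k + 17)).
Simplifying, A(k+1) = 5·5^k·k + 20·5^k - 3 = 5^(k+1)((k+1) + 3) - 3,
which is the closed form with n = k+1.
This completes the induction.

A(n) = 5^n(n + 3) - 3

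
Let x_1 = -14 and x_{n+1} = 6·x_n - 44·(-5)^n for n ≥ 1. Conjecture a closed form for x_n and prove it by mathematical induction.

x_n = 4(-5)^n + 6^n

Computing the first terms: x_1 = -14, x_2 = 136, x_3 = -284. This suggests x_n = 4(-5)^n + 6^n.
For the base case n = 1: the formula gives -14 = -14 = x_1.
Suppose the result is true for n = m, so x_m = 4(-5)^m + 6^m.
Then x_{m+1} = 6·x_m - 44·(-5)^m = 6·(4(-5)^m + 6^m) - 44·(-5)^m = 4(-5)^(m + 1) + 6^(m + 1),
which is the claimed formula at n = m+1.
Hence, by induction on n, the claim holds for every n ≥ 1.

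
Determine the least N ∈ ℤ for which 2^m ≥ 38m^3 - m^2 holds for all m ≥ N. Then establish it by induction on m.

At m = 17: 131072 < 186405, so the inequality fails and N ≥ 18. We prove 2^m ≥ 38m^3 - m^2 for all m ≥ 18.
Base step (m = 18): 2^m = 262144 and 38m^3 - m^2 = 221292, so 262144 ≥ 221292.
Inductive step: suppose the statement holds for some i ≥ 18, so 2^i ≥ 38i^3 - i^2.
Then 2^(i + 1) = 2·(2^i) ≥ 2·(38i^3 - i^2).
Also, for i ≥ 18 we have 2·(38i^3 - i^2) ≥ 38(i+1)^3 - (i+1)^2, since 2·(38i^3 - i^2) − (38(i+1)^3 - (i+1)^2) = 38i^3 - 115i^2 - 112i - 37, which is nonnegative for all i ≥ 18.
Combining, 2^(i + 1) ≥ 38(i+1)^3 - (i+1)^2.
By induction, the statement is established for all m ≥ 18.
Hence the smallest such N is 18.

N = 18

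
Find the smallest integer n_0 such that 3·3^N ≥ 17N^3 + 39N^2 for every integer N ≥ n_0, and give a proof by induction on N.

n_0 = 8

At N = 7: 6561 < 7742, so the inequality fails and n_0 ≥ 8. We prove 3·3^N ≥ 17N^3 + 39N^2 for all N ≥ 8.
Base step (N = 8): 3·3^N = 19683 and 17N^3 + 39N^2 = 11200, so 19683 ≥ 11200.
Inductive step: assume the claim holds for N = i, so 3·3^i ≥ 17i^3 + 39i^2.
Then 3·3^(i + 1) = 3·(3·3^i) ≥ 3·(17i^3 + 39i^2).
Also, for i ≥ 8 we have 3·(17i^3 + 39i^2) ≥ 17(i+1)^3 + 39(i+1)^2, since 3·(17i^3 + 39i^2) − (17(i+1)^3 + 39(i+1)^2) = 34i^3 + 27i^2 - 129i - 56, which is nonnegative for all i ≥ 8.
Combining, 3·3^(i + 1) ≥ 17(i+1)^3 + 39(i+1)^2.
Hence, by induction on N, the claim holds for every N ≥ 8.
Hence the smallest such n_0 is 8.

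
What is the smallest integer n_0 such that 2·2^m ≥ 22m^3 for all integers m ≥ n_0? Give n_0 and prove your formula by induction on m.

n_0 = 16

At m = 15: 65536 < 74250, so the inequality fails and n_0 ≥ 16. We prove 2·2^m ≥ 22m^3 for all m ≥ 16.
For the base case m = 16: 2·2^m = 131072 and 22m^3 = 90112, so 131072 ≥ 90112.
For the inductive step, assume it holds for an arbitrary i ≥ 16, so 2·2^i ≥ 22i^3.
Then 2·2^(i + 1) = 2·(2·2^i) ≥ 2·(22i^3).
Also, for i ≥ 16 we have 2·(22i^3) ≥ 22(i+1)^3, since 2 ≥ (1 + 1/i)^3 for all i ≥ 16.
Combining, 2·2^(i + 1) ≥ 22(i+1)^3.
This completes the induction.
Hence the smallest such n_0 is 16.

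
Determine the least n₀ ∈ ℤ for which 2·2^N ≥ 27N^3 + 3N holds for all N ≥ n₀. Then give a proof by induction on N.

n₀ = 16

At N = 15: 65536 < 91170, so the inequality fails and n₀ ≥ 16. We prove 2·2^N ≥ 27N^3 + 3N for all N ≥ 16.
Base case (N = 16): 2·2^N = 131072 and 27N^3 + 3N = 110640, so 131072 ≥ 110640.
Inductive step: suppose the statement holds for some m ≥ 16, so 2·2^m ≥ 27m^3 + 3m.
Then 2·2^(m + 1) = 2·(2·2^m) ≥ 2·(27m^3 + 3m).
Also, for m ≥ 16 we have 2·(27m^3 + 3m) ≥ 27(m+1)^3 + 3(m+1), since 2·(27m^3 + 3m) − (27(m+1)^3 + 3(m+1)) = 27m^3 - 81m^2 - 78m - 30, which is nonnegative for all m ≥ 16.
Combining, 2·2^(m + 1) ≥ 27(m+1)^3 + 3(m+1).
Hence, by induction on N, the claim holds for every N ≥ 16.
Hence the smallest such n₀ is 16.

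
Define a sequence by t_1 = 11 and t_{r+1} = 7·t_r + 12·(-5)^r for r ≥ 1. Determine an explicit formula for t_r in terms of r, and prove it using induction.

Computing the first terms: t_1 = 11, t_2 = 17, t_3 = 419. This suggests t_r = -(-5)^r + 6·7^(r - 1).
Base case (r = 1): the formula gives 11 = 11 = t_1.
Suppose the result is true for r = j, so t_j = -(-5)^j + 6·7^(j - 1).
Then t_{j+1} = 7·t_j + 12·(-5)^j = 7·(-(-5)^j + 6·7^(j - 1)) + 12·(-5)^j = -(-5)^(j + 1) + 6·7^j = -(-5)^(j+1) + 6·7^((j+1) - 1),
which is the claimed formula at r = j+1.
By induction, the statement is established for all r ≥ 1.

t_r = -(-5)^r + 6·7^(r - 1)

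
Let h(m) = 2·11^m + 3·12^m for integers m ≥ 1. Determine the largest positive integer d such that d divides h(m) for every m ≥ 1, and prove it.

d = 2

Computing the first values: h(1) = 58 and h(2) = 674; gcd(58, 674) = 2, so d ≤ 2.
We prove 2 | 2·11^m + 3·12^m for all m ≥ 1 by induction on m.
Base case (m = 1): h(1) = 58 = 2·(29), so 2 | h(1).
Inductive step: suppose the statement holds for some p ≥ 1, i.e. 2 | h(p). Then
h(p+1) − 12·h(p) = (2·11^(p+1) + 3·12^(p+1)) − 12·(2·11^p + 3·12^p) = (2)·11^p·(11 − 12) = (-2)·11^p. Since 2 | h(p) by the inductive hypothesis, 2 | 12·h(p); and 2 | -2 since -2 = 2·-1. Therefore 2 | h(p+1).
Hence, by induction on m, the claim holds for every m ≥ 1.
Therefore the largest such d is 2.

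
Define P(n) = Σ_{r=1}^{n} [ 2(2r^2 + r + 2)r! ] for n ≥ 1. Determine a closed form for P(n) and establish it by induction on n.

We claim P(n) = (4n + 2)(n + 1)! - 2 for all n ≥ 1.
When n = 1: P(1) = 10, and the closed form gives 10. They agree.
Inductive step: suppose the statement holds for some r ≥ 1, so P(r) = (4r + 2)(r + 1)! - 2.
Then P(r+1) = P(r) + (2(2r^2 + 5r + 5)(r + 1)!) = ((4r + 2)(r + 1)! - 2) + (2(2r^2 + 5r + 5)(r + 1)!).
Simplifying, P(r+1) = (4(r+1) + 2)((r+1) + 1)! - 2,
which is the closed form with n = r+1.
By induction, the statement is established for all n ≥ 1.

P(n) = (4n + 2)(n + 1)! - 2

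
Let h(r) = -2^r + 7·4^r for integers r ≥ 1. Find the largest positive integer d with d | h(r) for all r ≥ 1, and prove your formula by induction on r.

d = 2

Computing the first values: h(1) = 26 and h(2) = 108; gcd(26, 108) = 2, so d ≤ 2.
We prove 2 | -2^r + 7·4^r for all r ≥ 1 by induction on r.
Base step (r = 1): h(1) = 26 = 2·(13), so 2 | h(1).
Inductive step: assume the claim holds for r = i, i.e. 2 | h(i). Then
h(i+1) − 4·h(i) = (-2^(i+1) + 7·4^(i+1)) − 4·(-2^i + 7·4^i) = (-1)·2^i·(2 − 4) = (2)·2^i. Since 2 | h(i) by the inductive hypothesis, 2 | 4·h(i); and 2 | 2 since 2 = 2·1. Therefore 2 | h(i+1).
Hence, by induction on r, the claim holds for every r ≥ 1.
Therefore the largest such d is 2.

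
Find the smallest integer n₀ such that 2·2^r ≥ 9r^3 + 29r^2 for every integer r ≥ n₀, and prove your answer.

At r = 13: 16384 < 24674, so the inequality fails and n₀ ≥ 14. We prove 2·2^r ≥ 9r^3 + 29r^2 for all r ≥ 14.
When r = 14: 2·2^r = 32768 and 9r^3 + 29r^2 = 30380, so 32768 ≥ 30380.
Inductive step: assume the claim holds for r = i, so 2·2^i ≥ 9i^3 + 29i^2.
Then 2·2^(i + 1) = 2·(2·2^i) ≥ 2·(9i^3 + 29i^2).
Also, for i ≥ 14 we have 2·(9i^3 + 29i^2) ≥ 9(i+1)^3 + 29(i+1)^2, since 2·(9i^3 + 29i^2) − (9(i+1)^3 + 29(i+1)^2) = 9i^3 + 2i^2 - 85i - 38, which is nonnegative for all i ≥ 14.
Combining, 2·2^(i + 1) ≥ 9(i+1)^3 + 29(i+1)^2.
By induction, the statement is established for all r ≥ 14.
Hence the smallest such n₀ is 14.

n₀ = 14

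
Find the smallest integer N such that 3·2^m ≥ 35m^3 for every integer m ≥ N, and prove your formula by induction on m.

At m = 15: 98304 < 118125, so the inequality fails and N ≥ 16. We prove 3·2^m ≥ 35m^3 for all m ≥ 16.
For the base case m = 16: 3·2^m = 196608 and 35m^3 = 143360, so 196608 ≥ 143360.
For the inductive step, assume it holds for an arbitrary i ≥ 16, so 3·2^i ≥ 35i^3.
Then 3·2^(i + 1) = 2·(3·2^i) ≥ 2·(35i^3).
Also, for i ≥ 16 we have 2·(35i^3) ≥ 35(i+1)^3, since 2 ≥ (1 + 1/i)^3 for all i ≥ 16.
Combining, 3·2^(i + 1) ≥ 35(i+1)^3.
By induction, the statement is established for all m ≥ 16.
Hence the smallest such N is 16.

N = 16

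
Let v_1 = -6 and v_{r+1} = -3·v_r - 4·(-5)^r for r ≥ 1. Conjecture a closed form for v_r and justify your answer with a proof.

Computing the first terms: v_1 = -6, v_2 = 38, v_3 = -214. This suggests v_r = 4(-3)^(r - 1) + 2(-5)^r.
Base case (r = 1): the formula gives -6 = -6 = v_1.
Inductive step: suppose the statement holds for some p ≥ 1, so v_p = 4(-3)^(p - 1) + 2(-5)^p.
Then v_{p+1} = -3·v_p - 4·(-5)^p = -3·(4(-3)^(p - 1) + 2(-5)^p) - 4·(-5)^p = 4(-3)^p + 2(-5)^(p + 1) = 4(-3)^((p+1) - 1) + 2(-5)^(p+1),
which is the claimed formula at r = p+1.
This completes the induction.

v_r = 4(-3)^(r - 1) + 2(-5)^r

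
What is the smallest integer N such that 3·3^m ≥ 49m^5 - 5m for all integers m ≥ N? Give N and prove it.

At m = 14: 14348907 < 26353306, so the inequality fails and N ≥ 15. We prove 3·3^m ≥ 49m^5 - 5m for all m ≥ 15.
Base case (m = 15): 3·3^m = 43046721 and 49m^5 - 5m = 37209300, so 43046721 ≥ 37209300.
Inductive step: suppose the statement holds for some i ≥ 15, so 3·3^i ≥ 49i^5 - 5i.
Then 3·3^(i + 1) = 3·(3·3^i) ≥ 3·(49i^5 - 5i).
Also, for i ≥ 15 we have 3·(49i^5 - 5i) ≥ 49(i+1)^5 - 5(i+1), since 3·(49i^5 - 5i) − (49(i+1)^5 - 5(i+1)) = 98i^5 - 245i^4 - 490i^3 - 490i^2 - 255i - 44, which is nonnegative for all i ≥ 15.
Combining, 3·3^(i + 1) ≥ 49(i+1)^5 - 5(i+1).
By induction, the statement is established for all m ≥ 15.
Hence the smallest such N is 15.

N = 15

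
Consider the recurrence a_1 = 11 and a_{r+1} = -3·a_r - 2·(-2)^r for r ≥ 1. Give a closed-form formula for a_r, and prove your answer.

a_r = (-2)^(r + 1) + 7(-3)^(r - 1)

Computing the first terms: a_1 = 11, a_2 = -29, a_3 = 79. This suggests a_r = (-2)^(r + 1) + 7(-3)^(r - 1).
Base case (r = 1): the formula gives 11 = 11 = a_1.
Inductive step: suppose the statement holds for some j ≥ 1, so a_j = (-2)^(j + 1) + 7(-3)^(j - 1).
Then a_{j+1} = -3·a_j - 2·(-2)^j = -3·((-2)^(j + 1) + 7(-3)^(j - 1)) - 2·(-2)^j = (-2)^(j + 2) + 7(-3)^j = (-2)^((j+1) + 1) + 7(-3)^((j+1) - 1),
which is the claimed formula at r = j+1.
By the principle of mathematical induction, the result holds for all r ≥ 1.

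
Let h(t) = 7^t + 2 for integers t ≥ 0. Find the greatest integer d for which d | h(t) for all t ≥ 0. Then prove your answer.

d = 3

Computing the first values: h(0) = 3 and h(1) = 9; gcd(3, 9) = 3, so d ≤ 3.
We prove 3 | 7^t + 2 for all t ≥ 0 by induction on t.
When t = 0: h(0) = 3 = 3·(1), so 3 | h(0).
For the inductive step, assume it holds for an arbitrary k ≥ 0, i.e. 3 | h(k). Then
h(k+1) = 7^(k+1) + 2 = 7·(7^k + 2) - 12 = 7·h(k) - 12. The first term is divisible by 3 by the inductive hypothesis, and -12 is divisible by 3. Hence 3 | h(k+1).
By induction, the statement is established for all t ≥ 0.
Therefore the largest such d is 3.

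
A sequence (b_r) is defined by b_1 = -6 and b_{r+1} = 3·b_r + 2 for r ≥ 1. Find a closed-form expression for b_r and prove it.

b_r = -5·3^(r - 1) - 1

Computing the first terms: b_1 = -6, b_2 = -16, b_3 = -46. This suggests b_r = -5·3^(r - 1) - 1.
When r = 1: the formula gives -6 = -6 = b_1.
Suppose the result is true for r = j, so b_j = -5·3^(j - 1) - 1.
Then b_{j+1} = 3·b_j + 2 = 3·(-5·3^(j - 1) - 1) + 2 = -5·3^j - 1 = -5·3^((j+1) - 1) - 1,
which is the claimed formula at r = j+1.
By induction, the statement is established for all r ≥ 1.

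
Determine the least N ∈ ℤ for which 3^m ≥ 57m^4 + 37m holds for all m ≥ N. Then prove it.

N = 14

At m = 13: 1594323 < 1628458, so the inequality fails and N ≥ 14. We prove 3^m ≥ 57m^4 + 37m for all m ≥ 14.
For the base case m = 14: 3^m = 4782969 and 57m^4 + 37m = 2190230, so 4782969 ≥ 2190230.
Inductive step: suppose the statement holds for some r ≥ 14, so 3^r ≥ 57r^4 + 37r.
Then 3^(r + 1) = 3·(3^r) ≥ 3·(57r^4 + 37r).
Also, for r ≥ 14 we have 3·(57r^4 + 37r) ≥ 57(r+1)^4 + 37(r+1), since 3·(57r^4 + 37r) − (57(r+1)^4 + 37(r+1)) = 114r^4 - 228r^3 - 342r^2 - 154r - 94, which is nonnegative for all r ≥ 14.
Combining, 3^(r + 1) ≥ 57(r+1)^4 + 37(r+1).
By induction, the statement is established for all m ≥ 14.
Hence the smallest such N is 14.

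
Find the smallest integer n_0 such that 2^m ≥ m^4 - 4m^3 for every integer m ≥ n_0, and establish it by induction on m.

At m = 15: 32768 < 37125, so the inequality fails and n_0 ≥ 16. We prove 2^m ≥ m^4 - 4m^3 for all m ≥ 16.
Base step (m = 16): 2^m = 65536 and m^4 - 4m^3 = 49152, so 65536 ≥ 49152.
Inductive step: assume the claim holds for m = k, so 2^k ≥ k^4 - 4k^3.
Then 2^(k + 1) = 2·(2^k) ≥ 2·(k^4 - 4k^3).
Also, for k ≥ 16 we have 2·(k^4 - 4k^3) ≥ (k+1)^4 - 4(k+1)^3, since 2·(k^4 - 4k^3) − ((k+1)^4 - 4(k+1)^3) = k^4 - 8k^3 + 6k^2 + 8k + 3, which is nonnegative for all k ≥ 16.
Combining, 2^(k + 1) ≥ (k+1)^4 - 4(k+1)^3.
By induction, the statement is established for all m ≥ 16.
Hence the smallest such n_0 is 16.

n_0 = 16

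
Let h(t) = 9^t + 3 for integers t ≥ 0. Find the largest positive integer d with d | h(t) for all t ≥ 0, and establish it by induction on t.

d = 4

Computing the first values: h(0) = 4 and h(1) = 12; gcd(4, 12) = 4, so d ≤ 4.
We prove 4 | 9^t + 3 for all t ≥ 0 by induction on t.
For the base case t = 0: h(0) = 4 = 4·(1), so 4 | h(0).
Suppose the result is true for t = i, i.e. 4 | h(i). Then
h(i+1) = 9^(i+1) + 3 = 9·(9^i + 3) - 24 = 9·h(i) - 24. The first term is divisible by 4 by the inductive hypothesis, and -24 is divisible by 4. Hence 4 | h(i+1).
By induction, the statement is established for all t ≥ 0.
Therefore the largest such d is 4.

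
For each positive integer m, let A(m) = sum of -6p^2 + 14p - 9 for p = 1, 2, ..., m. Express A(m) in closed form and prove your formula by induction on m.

We claim A(m) = -m(2m^2 - 4m + 3) for all m ≥ 1.
Base step (m = 1): A(1) = -1, and the closed form gives -1. They agree.
Suppose the result is true for m = p, so A(p) = p(-2p^2 + 4p - 3).
Then A(p+1) = A(p) + (-6p^2 + 2p - 1) = (p(-2p^2 + 4p - 3)) + (-6p^2 + 2p - 1).
Simplifying, A(p+1) = -(p + 1)(2p^2 + 1) = -(p+1)(2(p+1)^2 - 4(p+1) + 3),
which is the closed form with m = p+1.
By induction, the statement is established for all m ≥ 1.

A(m) = -m(2m^2 - 4m + 3)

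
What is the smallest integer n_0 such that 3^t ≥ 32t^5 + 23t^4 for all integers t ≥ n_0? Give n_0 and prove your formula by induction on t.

At t = 15: 14348907 < 25464375, so the inequality fails and n_0 ≥ 16. We prove 3^t ≥ 32t^5 + 23t^4 for all t ≥ 16.
For the base case t = 16: 3^t = 43046721 and 32t^5 + 23t^4 = 35061760, so 43046721 ≥ 35061760.
Inductive step: suppose the statement holds for some m ≥ 16, so 3^m ≥ 32m^5 + 23m^4.
Then 3^(m + 1) = 3·(3^m) ≥ 3·(32m^5 + 23m^4).
Also, for m ≥ 16 we have 3·(32m^5 + 23m^4) ≥ 32(m+1)^5 + 23(m+1)^4, since 3·(32m^5 + 23m^4) − (32(m+1)^5 + 23(m+1)^4) = 64m^5 - 114m^4 - 412m^3 - 458m^2 - 252m - 55, which is nonnegative for all m ≥ 16.
Combining, 3^(m + 1) ≥ 32(m+1)^5 + 23(m+1)^4.
Hence, by induction on t, the claim holds for every t ≥ 16.
Hence the smallest such n_0 is 16.

n_0 = 16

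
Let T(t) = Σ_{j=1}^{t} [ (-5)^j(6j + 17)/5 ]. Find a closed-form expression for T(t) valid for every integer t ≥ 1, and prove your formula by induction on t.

T(t) = (-5)^t(t + 3) - 3

We claim T(t) = (-5)^t(t + 3) - 3 for all t ≥ 1.
When t = 1: T(1) = -23, and the closed form gives -23. They agree.
Suppose the result is true for t = j, so T(j) = (-5)^j(j + 3) - 3.
Then T(j+1) = T(j) + ((-5)^j(-6j - 23)) = ((-5)^j(j + 3) - 3) + ((-5)^j(-6j - 23)).
Simplifying, T(j+1) = -5(-5)^j·j - 20(-5)^j - 3 = (-5)^(j+1)((j+1) + 3) - 3,
which is the closed form with t = j+1.
By the principle of mathematical induction, the result holds for all t ≥ 1.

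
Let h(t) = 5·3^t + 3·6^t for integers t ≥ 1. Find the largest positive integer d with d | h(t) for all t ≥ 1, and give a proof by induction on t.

Computing the first values: h(1) = 33 and h(2) = 153; gcd(33, 153) = 3, so d ≤ 3.
We prove 3 | 5·3^t + 3·6^t for all t ≥ 1 by induction on t.
Base step (t = 1): h(1) = 33 = 3·(11), so 3 | h(1).
Inductive step: assume the claim holds for t = i, i.e. 3 | h(i). Then
h(i+1) − 6·h(i) = (5·3^(i+1) + 3·6^(i+1)) − 6·(5·3^i + 3·6^i) = (5)·3^i·(3 − 6) = (-15)·3^i. Since 3 | h(i) by the inductive hypothesis, 3 | 6·h(i); and 3 | -15 since -15 = 3·-5. Therefore 3 | h(i+1).
Hence, by induction on t, the claim holds for every t ≥ 1.
Therefore the largest such d is 3.

d = 3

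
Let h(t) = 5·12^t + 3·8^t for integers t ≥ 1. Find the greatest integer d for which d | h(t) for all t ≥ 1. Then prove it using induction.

d = 12

Computing the first values: h(1) = 84 and h(2) = 912; gcd(84, 912) = 12, so d ≤ 12.
We prove 12 | 5·12^t + 3·8^t for all t ≥ 1 by induction on t.
When t = 1: h(1) = 84 = 12·(7), so 12 | h(1).
For the inductive step, assume it holds for an arbitrary p ≥ 1, i.e. 12 | h(p). Then
h(p+1) − 12·h(p) = (5·12^(p+1) + 3·8^(p+1)) − 12·(5·12^p + 3·8^p) = (3)·8^p·(8 − 12) = (-12)·8^p. Since 12 | h(p) by the inductive hypothesis, 12 | 12·h(p); and 12 | -12 since -12 = 12·-1. Therefore 12 | h(p+1).
This completes the induction.
Therefore the largest such d is 12.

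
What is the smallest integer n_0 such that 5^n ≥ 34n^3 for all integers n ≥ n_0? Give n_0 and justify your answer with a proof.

n_0 = 6

At n = 5: 3125 < 4250, so the inequality fails and n_0 ≥ 6. We prove 5^n ≥ 34n^3 for all n ≥ 6.
For the base case n = 6: 5^n = 15625 and 34n^3 = 7344, so 15625 ≥ 7344.
Inductive step: assume the claim holds for n = p, so 5^p ≥ 34p^3.
Then 5^(p + 1) = 5·(5^p) ≥ 5·(34p^3).
Also, for p ≥ 6 we have 5·(34p^3) ≥ 34(p+1)^3, since 5 ≥ (1 + 1/p)^3 for all p ≥ 6.
Combining, 5^(p + 1) ≥ 34(p+1)^3.
This completes the induction.
Hence the smallest such n_0 is 6.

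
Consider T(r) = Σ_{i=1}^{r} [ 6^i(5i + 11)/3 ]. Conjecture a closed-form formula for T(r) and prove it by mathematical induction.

T(r) = 2·6^r(r + 2) - 4

We claim T(r) = 2·6^r(r + 2) - 4 for all r ≥ 1.
Base step (r = 1): T(1) = 32, and the closed form gives 32. They agree.
Suppose the result is true for r = i, so T(i) = 2·6^i(i + 2) - 4.
Then T(i+1) = T(i) + (6^i(10i + 32)) = (2·6^i(i + 2) - 4) + (6^i(10i + 32)).
Simplifying, T(i+1) = 12·6^i·i + 36·6^i - 4 = 2·6^(i+1)((i+1) + 2) - 4,
which is the closed form with r = i+1.
By induction, the statement is established for all r ≥ 1.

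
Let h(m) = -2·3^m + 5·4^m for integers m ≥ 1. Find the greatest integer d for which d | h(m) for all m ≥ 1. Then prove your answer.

Computing the first values: h(1) = 14 and h(2) = 62; gcd(14, 62) = 2, so d ≤ 2.
We prove 2 | -2·3^m + 5·4^m for all m ≥ 1 by induction on m.
Base step (m = 1): h(1) = 14 = 2·(7), so 2 | h(1).
For the inductive step, assume it holds for an arbitrary k ≥ 1, i.e. 2 | h(k). Then
h(k+1) − 4·h(k) = (-2·3^(k+1) + 5·4^(k+1)) − 4·(-2·3^k + 5·4^k) = (-2)·3^k·(3 − 4) = (2)·3^k. Since 2 | h(k) by the inductive hypothesis, 2 | 4·h(k); and 2 | 2 since 2 = 2·1. Therefore 2 | h(k+1).
By induction, the statement is established for all m ≥ 1.
Therefore the largest such d is 2.

d = 2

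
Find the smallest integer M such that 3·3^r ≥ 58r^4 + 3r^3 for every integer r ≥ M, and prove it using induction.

At r = 11: 531441 < 853171, so the inequality fails and M ≥ 12. We prove 3·3^r ≥ 58r^4 + 3r^3 for all r ≥ 12.
Base step (r = 12): 3·3^r = 1594323 and 58r^4 + 3r^3 = 1207872, so 1594323 ≥ 1207872.
Suppose the result is true for r = p, so 3·3^p ≥ 58p^4 + 3p^3.
Then 3·3^(p + 1) = 3·(3·3^p) ≥ 3·(58p^4 + 3p^3).
Also, for p ≥ 12 we have 3·(58p^4 + 3p^3) ≥ 58(p+1)^4 + 3(p+1)^3, since 3·(58p^4 + 3p^3) − (58(p+1)^4 + 3(p+1)^3) = 116p^4 - 226p^3 - 357p^2 - 241p - 61, which is nonnegative for all p ≥ 12.
Combining, 3·3^(p + 1) ≥ 58(p+1)^4 + 3(p+1)^3.
By induction, the statement is established for all r ≥ 12.
Hence the smallest such M is 12.

M = 12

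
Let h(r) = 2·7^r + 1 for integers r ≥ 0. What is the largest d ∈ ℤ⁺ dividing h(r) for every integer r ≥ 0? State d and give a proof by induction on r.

Computing the first values: h(0) = 3 and h(1) = 15; gcd(3, 15) = 3, so d ≤ 3.
We prove 3 | 2·7^r + 1 for all r ≥ 0 by induction on r.
For the base case r = 0: h(0) = 3 = 3·(1), so 3 | h(0).
Suppose the result is true for r = j, i.e. 3 | h(j). Then
h(j+1) = 2·7^(j+1) + 1 = 7·(2·7^j + 1) - 6 = 7·h(j) - 6. The first term is divisible by 3 by the inductive hypothesis, and -6 is divisible by 3. Hence 3 | h(j+1).
Hence, by induction on r, the claim holds for every r ≥ 0.
Therefore the largest such d is 3.

d = 3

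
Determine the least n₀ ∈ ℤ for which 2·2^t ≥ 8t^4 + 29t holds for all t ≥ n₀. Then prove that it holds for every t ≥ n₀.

n₀ = 19

At t = 18: 524288 < 840330, so the inequality fails and n₀ ≥ 19. We prove 2·2^t ≥ 8t^4 + 29t for all t ≥ 19.
For the base case t = 19: 2·2^t = 1048576 and 8t^4 + 29t = 1043119, so 1048576 ≥ 1043119.
For the inductive step, assume it holds for an arbitrary r ≥ 19, so 2·2^r ≥ 8r^4 + 29r.
Then 2·2^(r + 1) = 2·(2·2^r) ≥ 2·(8r^4 + 29r).
Also, for r ≥ 19 we have 2·(8r^4 + 29r) ≥ 8(r+1)^4 + 29(r+1), since 2·(8r^4 + 29r) − (8(r+1)^4 + 29(r+1)) = 8r^4 - 32r^3 - 48r^2 - 3r - 37, which is nonnegative for all r ≥ 19.
Combining, 2·2^(r + 1) ≥ 8(r+1)^4 + 29(r+1).
By the principle of mathematical induction, the result holds for all t ≥ 19.
Hence the smallest such n₀ is 19.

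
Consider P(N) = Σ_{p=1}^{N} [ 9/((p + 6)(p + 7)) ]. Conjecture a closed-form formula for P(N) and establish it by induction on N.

We claim P(N) = 9N/(7(N + 7)) for all N ≥ 1.
For the base case N = 1: P(1) = 9/56, and the closed form gives 9/56. They agree.
Inductive step: suppose the statement holds for some p ≥ 1, so P(p) = 9p/(7(p + 7)).
Then P(p+1) = P(p) + (9/((p + 7)(p + 8))) = (9p/(7(p + 7))) + (9/((p + 7)(p + 8))).
Simplifying, P(p+1) = 9(p + 1)/(7(p + 8)) = 9(p+1)/(7((p+1) + 7)),
which is the closed form with N = p+1.
This completes the induction.

P(N) = 9N/(7(N + 7))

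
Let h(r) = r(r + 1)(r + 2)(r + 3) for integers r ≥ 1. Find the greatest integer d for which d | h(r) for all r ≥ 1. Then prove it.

Computing the first values: h(1) = 24 and h(2) = 120; gcd(24, 120) = 24, so d ≤ 24.
We prove 24 | r(r + 1)(r + 2)(r + 3) for all r ≥ 1 by induction on r.
Base step (r = 1): h(1) = 24 = 24·(1), so 24 | h(1).
Suppose the result is true for r = k, i.e. 24 | h(k). Then
h(k+1) − h(k) = (k+1)·(k+2)·(k+3)·(k+4) − k·(k+1)·(k+2)·(k+3) = (k+1)·(k+2)·(k+3)·[(k+4) − k] = 4·(k+1)·(k+2)·(k+3). The product of 3 consecutive integers is divisible by (3)! = 6, so h(k+1) − h(k) is divisible by 4·6 = 24. By the inductive hypothesis 24 | h(k), hence 24 | h(k+1).
By induction, the statement is established for all r ≥ 1.
Therefore the largest such d is 24.

d = 24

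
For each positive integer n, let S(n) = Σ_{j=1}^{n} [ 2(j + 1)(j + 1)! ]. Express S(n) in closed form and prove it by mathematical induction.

S(n) = 2(n + 2)! - 4

We claim S(n) = 2(n + 2)! - 4 for all n ≥ 1.
When n = 1: S(1) = 8, and the closed form gives 8. They agree.
For the inductive step, assume it holds for an arbitrary j ≥ 1, so S(j) = 2(j + 2)! - 4.
Then S(j+1) = S(j) + (2(j + 2)(j + 2)!) = (2(j + 2)! - 4) + (2(j + 2)(j + 2)!).
Simplifying, S(j+1) = 2((j+1) + 2)! - 4,
which is the closed form with n = j+1.
Hence, by induction on n, the claim holds for every n ≥ 1.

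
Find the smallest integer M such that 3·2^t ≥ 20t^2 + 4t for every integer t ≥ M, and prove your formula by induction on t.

At t = 9: 1536 < 1656, so the inequality fails and M ≥ 10. We prove 3·2^t ≥ 20t^2 + 4t for all t ≥ 10.
When t = 10: 3·2^t = 3072 and 20t^2 + 4t = 2040, so 3072 ≥ 2040.
Inductive step: suppose the statement holds for some r ≥ 10, so 3·2^r ≥ 20r^2 + 4r.
Then 3·2^(r + 1) = 2·(3·2^r) ≥ 2·(20r^2 + 4r).
Also, for r ≥ 10 we have 2·(20r^2 + 4r) ≥ 20(r+1)^2 + 4(r+1), since 2·(20r^2 + 4r) − (20(r+1)^2 + 4(r+1)) = 20r^2 - 36r - 24, which is nonnegative for all r ≥ 10.
Combining, 3·2^(r + 1) ≥ 20(r+1)^2 + 4(r+1).
Hence, by induction on t, the claim holds for every t ≥ 10.
Hence the smallest such M is 10.

M = 10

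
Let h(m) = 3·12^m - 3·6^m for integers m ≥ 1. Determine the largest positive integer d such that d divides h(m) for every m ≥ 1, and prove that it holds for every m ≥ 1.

Computing the first values: h(1) = 18 and h(2) = 324; gcd(18, 324) = 18, so d ≤ 18.
We prove 18 | 3·12^m - 3·6^m for all m ≥ 1 by induction on m.
Base step (m = 1): h(1) = 18 = 18·(1), so 18 | h(1).
Suppose the result is true for m = r, i.e. 18 | h(r). Then
h(r+1) − 12·h(r) = (3·12^(r+1) - 3·6^(r+1)) − 12·(3·12^r - 3·6^r) = (-3)·6^r·(6 − 12) = (18)·6^r. Since 18 | h(r) by the inductive hypothesis, 18 | 12·h(r); and 18 | 18 since 18 = 18·1. Therefore 18 | h(r+1).
By the principle of mathematical induction, the result holds for all m ≥ 1.
Therefore the largest such d is 18.

d = 18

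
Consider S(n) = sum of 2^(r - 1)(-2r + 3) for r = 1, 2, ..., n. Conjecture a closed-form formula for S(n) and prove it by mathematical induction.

S(n) = 2^n(-2n + 5) - 5

We claim S(n) = 2^n(-2n + 5) - 5 for all n ≥ 1.
When n = 1: S(1) = 1, and the closed form gives 1. They agree.
Inductive step: suppose the statement holds for some r ≥ 1, so S(r) = 2^r(-2r + 5) - 5.
Then S(r+1) = S(r) + (2^r(-2r + 1)) = (2^r(-2r + 5) - 5) + (2^r(-2r + 1)).
Simplifying, S(r+1) = -4·2^r·r + 6·2^r - 5 = 2^(r+1)(-2(r+1) + 5) - 5,
which is the closed form with n = r+1.
This completes the induction.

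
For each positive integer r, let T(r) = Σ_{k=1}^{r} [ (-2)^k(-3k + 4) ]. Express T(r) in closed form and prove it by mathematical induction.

We claim T(r) = 2(-2)^r(-r + 1) - 2 for all r ≥ 1.
When r = 1: T(1) = -2, and the closed form gives -2. They agree.
Inductive step: suppose the statement holds for some k ≥ 1, so T(k) = 2(-2)^k(-k + 1) - 2.
Then T(k+1) = T(k) + ((-2)^(k + 1)(-3k + 1)) = (2(-2)^k(-k + 1) - 2) + ((-2)^(k + 1)(-3k + 1)).
Simplifying, T(k+1) = 4(-2)^k·k - 2 = 2(-2)^(k+1)(-(k+1) + 1) - 2,
which is the closed form with r = k+1.
By induction, the statement is established for all r ≥ 1.

T(r) = 2(-2)^r(-r + 1) - 2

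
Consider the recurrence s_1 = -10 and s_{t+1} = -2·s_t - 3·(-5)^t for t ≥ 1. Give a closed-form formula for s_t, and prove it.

s_t = -5(-2)^(t - 1) + (-5)^t

Computing the first terms: s_1 = -10, s_2 = 35, s_3 = -145. This suggests s_t = -5(-2)^(t - 1) + (-5)^t.
When t = 1: the formula gives -10 = -10 = s_1.
Inductive step: assume the claim holds for t = j, so s_j = -5(-2)^(j - 1) + (-5)^j.
Then s_{j+1} = -2·s_j - 3·(-5)^j = -2·(-5(-2)^(j - 1) + (-5)^j) - 3·(-5)^j = -5(-2)^j + (-5)^(j + 1) = -5(-2)^((j+1) - 1) + (-5)^(j+1),
which is the claimed formula at t = j+1.
By induction, the statement is established for all t ≥ 1.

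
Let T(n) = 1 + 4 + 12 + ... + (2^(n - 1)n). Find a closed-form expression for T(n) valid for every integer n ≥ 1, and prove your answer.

We claim T(n) = 2^n(n - 1) + 1 for all n ≥ 1.
For the base case n = 1: T(1) = 1, and the closed form gives 1. They agree.
Inductive step: suppose the statement holds for some i ≥ 1, so T(i) = 2^i(i - 1) + 1.
Then T(i+1) = T(i) + (2^i(i + 1)) = (2^i(i - 1) + 1) + (2^i(i + 1)).
Simplifying, T(i+1) = 2^(i + 1)i + 1 = 2^(i+1)((i+1) - 1) + 1,
which is the closed form with n = i+1.
By the principle of mathematical induction, the result holds for all n ≥ 1.

T(n) = 2^n(n - 1) + 1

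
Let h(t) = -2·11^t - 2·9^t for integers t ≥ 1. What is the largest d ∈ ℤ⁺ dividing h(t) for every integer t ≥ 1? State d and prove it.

d = 4

Computing the first values: h(1) = -40 and h(2) = -404; gcd(-40, -404) = 4, so d ≤ 4.
We prove 4 | -2·11^t - 2·9^t for all t ≥ 1 by induction on t.
When t = 1: h(1) = -40 = 4·(-10), so 4 | h(1).
Inductive step: assume the claim holds for t = r, i.e. 4 | h(r). Then
h(r+1) − 11·h(r) = (-2·11^(r+1) - 2·9^(r+1)) − 11·(-2·11^r - 2·9^r) = (-2)·9^r·(9 − 11) = (4)·9^r. Since 4 | h(r) by the inductive hypothesis, 4 | 11·h(r); and 4 | 4 since 4 = 4·1. Therefore 4 | h(r+1).
Hence, by induction on t, the claim holds for every t ≥ 1.
Therefore the largest such d is 4.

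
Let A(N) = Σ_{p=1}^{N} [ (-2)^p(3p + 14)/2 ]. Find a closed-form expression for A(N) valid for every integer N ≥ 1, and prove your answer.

A(N) = (-2)^N(N + 5) - 5

We claim A(N) = (-2)^N(N + 5) - 5 for all N ≥ 1.
Base step (N = 1): A(1) = -17, and the closed form gives -17. They agree.
For the inductive step, assume it holds for an arbitrary p ≥ 1, so A(p) = (-2)^p(p + 5) - 5.
Then A(p+1) = A(p) + ((-2)^p(-3p - 17)) = ((-2)^p(p + 5) - 5) + ((-2)^p(-3p - 17)).
Simplifying, A(p+1) = -2(-2)^p·p - 12(-2)^p - 5 = (-2)^(p+1)((p+1) + 5) - 5,
which is the closed form with N = p+1.
By the principle of mathematical induction, the result holds for all N ≥ 1.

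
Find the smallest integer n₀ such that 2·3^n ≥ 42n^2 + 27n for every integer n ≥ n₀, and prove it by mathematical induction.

At n = 6: 1458 < 1674, so the inequality fails and n₀ ≥ 7. We prove 2·3^n ≥ 42n^2 + 27n for all n ≥ 7.
When n = 7: 2·3^n = 4374 and 42n^2 + 27n = 2247, so 4374 ≥ 2247.
Inductive step: assume the claim holds for n = k, so 2·3^k ≥ 42k^2 + 27k.
Then 2·3^(k + 1) = 3·(2·3^k) ≥ 3·(42k^2 + 27k).
Also, for k ≥ 7 we have 3·(42k^2 + 27k) ≥ 42(k+1)^2 + 27(k+1), since 3·(42k^2 + 27k) − (42(k+1)^2 + 27(k+1)) = 84k^2 - 30k - 69, which is nonnegative for all k ≥ 7.
Combining, 2·3^(k + 1) ≥ 42(k+1)^2 + 27(k+1).
Hence, by induction on n, the claim holds for every n ≥ 7.
Hence the smallest such n₀ is 7.

n₀ = 7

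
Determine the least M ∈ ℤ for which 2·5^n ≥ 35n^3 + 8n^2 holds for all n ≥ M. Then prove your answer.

M = 5

At n = 4: 1250 < 2368, so the inequality fails and M ≥ 5. We prove 2·5^n ≥ 35n^3 + 8n^2 for all n ≥ 5.
For the base case n = 5: 2·5^n = 6250 and 35n^3 + 8n^2 = 4575, so 6250 ≥ 4575.
Inductive step: suppose the statement holds for some r ≥ 5, so 2·5^r ≥ 35r^3 + 8r^2.
Then 2·5^(r + 1) = 5·(2·5^r) ≥ 5·(35r^3 + 8r^2).
Also, for r ≥ 5 we have 5·(35r^3 + 8r^2) ≥ 35(r+1)^3 + 8(r+1)^2, since 5·(35r^3 + 8r^2) − (35(r+1)^3 + 8(r+1)^2) = 140r^3 - 73r^2 - 121r - 43, which is nonnegative for all r ≥ 5.
Combining, 2·5^(r + 1) ≥ 35(r+1)^3 + 8(r+1)^2.
This completes the induction.
Hence the smallest such M is 5.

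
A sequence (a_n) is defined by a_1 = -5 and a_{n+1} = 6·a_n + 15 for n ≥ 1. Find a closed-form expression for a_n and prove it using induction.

Computing the first terms: a_1 = -5, a_2 = -15, a_3 = -75. This suggests a_n = -2·6^(n - 1) - 3.
Base case (n = 1): the formula gives -5 = -5 = a_1.
For the inductive step, assume it holds for an arbitrary m ≥ 1, so a_m = -2·6^(m - 1) - 3.
Then a_{m+1} = 6·a_m + 15 = 6·(-2·6^(m - 1) - 3) + 15 = -2·6^m - 3 = -2·6^((m+1) - 1) - 3,
which is the claimed formula at n = m+1.
By the principle of mathematical induction, the result holds for all n ≥ 1.

a_n = -2·6^(n - 1) - 3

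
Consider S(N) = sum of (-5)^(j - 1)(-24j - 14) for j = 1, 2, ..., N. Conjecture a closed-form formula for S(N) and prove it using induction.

We claim S(N) = (-5)^N(4N + 3) - 3 for all N ≥ 1.
Base case (N = 1): S(1) = -38, and the closed form gives -38. They agree.
Inductive step: assume the claim holds for N = j, so S(j) = (-5)^j(4j + 3) - 3.
Then S(j+1) = S(j) + ((-5)^j(-24j - 38)) = ((-5)^j(4j + 3) - 3) + ((-5)^j(-24j - 38)).
Simplifying, S(j+1) = -20(-5)^j·j - 35(-5)^j - 3 = (-5)^(j+1)(4(j+1) + 3) - 3,
which is the closed form with N = j+1.
This completes the induction.

S(N) = (-5)^N(4N + 3) - 3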